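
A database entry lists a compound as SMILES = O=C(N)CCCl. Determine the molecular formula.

Walk through each heavy atom and fill implicit hydrogens from standard valence (C 4, N 3, O 2, S 2, halogen 1):
  atom 1: O, bond orders sum to 2 (valence 2) → 0 H
  atom 2: C, bond orders sum to 4 (valence 4) → 0 H
  atom 3: N, bond orders sum to 1 (valence 3) → 2 H
  atom 4: C, bond orders sum to 2 (valence 4) → 2 H
  atom 5: C, bond orders sum to 2 (valence 4) → 2 H
  atom 6: Cl (halogen, monovalent) → 0 H
Totals → C:3, H:6, Cl:1, N:1, O:1.
In Hill order: C3H6ClNO.

C3H6ClNO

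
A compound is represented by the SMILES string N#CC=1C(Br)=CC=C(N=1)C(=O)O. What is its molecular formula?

C7H3BrN2O2

Walk through each heavy atom and fill implicit hydrogens from standard valence (C 4, N 3, O 2, S 2, halogen 1):
  atom 1: N, bond orders sum to 3 (valence 3) → 0 H
  atom 2: C, bond orders sum to 4 (valence 4) → 0 H
  atom 3: C, bond orders sum to 4 (valence 4) → 0 H
  atom 4: C, bond orders sum to 4 (valence 4) → 0 H
  atom 5: Br (halogen, monovalent) → 0 H
  atom 6: C, bond orders sum to 3 (valence 4) → 1 H
  atom 7: C, bond orders sum to 3 (valence 4) → 1 H
  atom 8: C, bond orders sum to 4 (valence 4) → 0 H
  atom 9: N, bond orders sum to 3 (valence 3) → 0 H
  atom 10: C, bond orders sum to 4 (valence 4) → 0 H
  atom 11: O, bond orders sum to 2 (valence 2) → 0 H
  atom 12: O, bond orders sum to 1 (valence 2) → 1 H
Totals → C:7, H:3, Br:1, N:2, O:2.
In Hill order: C7H3BrN2O2.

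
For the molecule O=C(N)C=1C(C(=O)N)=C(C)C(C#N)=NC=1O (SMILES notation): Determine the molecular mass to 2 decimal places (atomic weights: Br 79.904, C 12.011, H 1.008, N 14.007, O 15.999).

First, the molecular formula is C9H8N4O3 (counting implicit H from valence).
  C: 9 × 12.011 = 108.099
  H: 8 × 1.008 = 8.064
  N: 4 × 14.007 = 56.028
  O: 3 × 15.999 = 47.997
Sum: 9×12.011 + 8×1.008 + 4×14.007 + 3×15.999 = 220.188 → 220.19 g/mol.

220.19 g/mol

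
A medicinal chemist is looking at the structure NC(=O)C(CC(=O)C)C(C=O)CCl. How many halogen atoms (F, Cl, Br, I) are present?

Halogen atoms appear at heavy-atom position 13 (1×Cl).
Other groups present: 1 aldehyde, 1 amide, 1 ketone.
Halogen count: 1.

1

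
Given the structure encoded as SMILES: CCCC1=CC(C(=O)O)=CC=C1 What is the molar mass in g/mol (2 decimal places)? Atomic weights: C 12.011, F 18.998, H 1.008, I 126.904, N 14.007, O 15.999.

First, the molecular formula is C10H12O2 (counting implicit H from valence).
  C: 10 × 12.011 = 120.110
  H: 12 × 1.008 = 12.096
  O: 2 × 15.999 = 31.998
Sum: 10×12.011 + 12×1.008 + 2×15.999 = 164.204 → 164.20 g/mol.

164.20 g/mol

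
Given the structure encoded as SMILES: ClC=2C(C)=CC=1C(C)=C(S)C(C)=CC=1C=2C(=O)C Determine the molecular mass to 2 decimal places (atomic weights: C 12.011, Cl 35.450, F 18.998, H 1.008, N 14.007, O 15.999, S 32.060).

First, the molecular formula is C15H15ClOS (counting implicit H from valence).
  C: 15 × 12.011 = 180.165
  Cl: 1 × 35.450 = 35.450
  H: 15 × 1.008 = 15.120
  O: 1 × 15.999 = 15.999
  S: 1 × 32.060 = 32.060
Sum: 15×12.011 + 1×35.450 + 15×1.008 + 1×15.999 + 1×32.060 = 278.794 → 278.79 g/mol.

278.79 g/mol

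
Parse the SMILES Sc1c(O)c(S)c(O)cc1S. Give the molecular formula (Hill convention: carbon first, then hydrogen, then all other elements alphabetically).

Walk through each heavy atom and fill implicit hydrogens from standard valence (C 4, N 3, O 2, S 2, halogen 1); for lowercase aromatic atoms, an aromatic c carries 1 H when it has two neighbours and 0 H with three, and aromatic n carries 0 H:
  atom 1: S, bond orders sum to 1 (valence 2) → 1 H
  atom 2: aromatic c, 3 neighbours → 0 H
  atom 3: aromatic c, 3 neighbours → 0 H
  atom 4: O, bond orders sum to 1 (valence 2) → 1 H
  atom 5: aromatic c, 3 neighbours → 0 H
  atom 6: S, bond orders sum to 1 (valence 2) → 1 H
  atom 7: aromatic c, 3 neighbours → 0 H
  atom 8: O, bond orders sum to 1 (valence 2) → 1 H
  atom 9: aromatic c, 2 neighbours → 1 H
  atom 10: aromatic c, 3 neighbours → 0 H
  atom 11: S, bond orders sum to 1 (valence 2) → 1 H
Totals → C:6, H:6, O:2, S:3.
In Hill order: C6H6O2S3.

C6H6O2S3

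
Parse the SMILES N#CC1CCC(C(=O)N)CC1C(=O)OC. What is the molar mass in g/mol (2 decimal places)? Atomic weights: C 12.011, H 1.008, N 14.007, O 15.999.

First, the molecular formula is C10H14N2O3 (counting implicit H from valence).
  C: 10 × 12.011 = 120.110
  H: 14 × 1.008 = 14.112
  N: 2 × 14.007 = 28.014
  O: 3 × 15.999 = 47.997
Sum: 10×12.011 + 14×1.008 + 2×14.007 + 3×15.999 = 210.233 → 210.23 g/mol.

210.23 g/mol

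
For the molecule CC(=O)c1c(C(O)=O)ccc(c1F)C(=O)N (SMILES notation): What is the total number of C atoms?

Count every carbon token in the SMILES (each C, including those in ring-closure positions and inside branches).
Carbon count: 10.

10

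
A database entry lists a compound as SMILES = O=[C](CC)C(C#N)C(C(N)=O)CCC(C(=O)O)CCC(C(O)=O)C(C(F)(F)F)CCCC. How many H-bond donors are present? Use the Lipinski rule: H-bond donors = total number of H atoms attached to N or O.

Donors: find every N or O and count the H atoms it carries.
  atom 1 (O): bond orders sum to 2 → 0 H
  atom 7 (N): bond orders sum to 3 → 0 H
  atom 10 (N): bond orders sum to 1 → 2 H
  atom 11 (O): bond orders sum to 2 → 0 H
  atom 16 (O): bond orders sum to 2 → 0 H
  atom 17 (O): bond orders sum to 1 → 1 H
  atom 22 (O): bond orders sum to 1 → 1 H
  atom 23 (O): bond orders sum to 2 → 0 H
Lipinski HBD = 4.

4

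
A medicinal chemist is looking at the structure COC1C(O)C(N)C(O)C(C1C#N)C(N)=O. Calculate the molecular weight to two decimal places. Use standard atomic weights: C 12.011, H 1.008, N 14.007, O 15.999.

229.24 g/mol

First, the molecular formula is C9H15N3O4 (counting implicit H from valence).
  C: 9 × 12.011 = 108.099
  H: 15 × 1.008 = 15.120
  N: 3 × 14.007 = 42.021
  O: 4 × 15.999 = 63.996
Sum: 9×12.011 + 15×1.008 + 3×14.007 + 4×15.999 = 229.236 → 229.24 g/mol.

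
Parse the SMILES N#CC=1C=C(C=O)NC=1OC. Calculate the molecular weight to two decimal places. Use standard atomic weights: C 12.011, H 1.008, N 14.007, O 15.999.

150.14 g/mol

First, the molecular formula is C7H6N2O2 (counting implicit H from valence).
  C: 7 × 12.011 = 84.077
  H: 6 × 1.008 = 6.048
  N: 2 × 14.007 = 28.014
  O: 2 × 15.999 = 31.998
Sum: 7×12.011 + 6×1.008 + 2×14.007 + 2×15.999 = 150.137 → 150.14 g/mol.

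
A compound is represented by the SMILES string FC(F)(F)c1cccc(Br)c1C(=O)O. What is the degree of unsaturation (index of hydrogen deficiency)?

5

Molecular formula: C8H4BrF3O2.
DoU = (2C + 2 + N − H − X) / 2, where X is the halogen count and O/S are ignored.
    = (2·8 + 2 + 0 − 4 − 4) / 2 = 10 / 2 = 5.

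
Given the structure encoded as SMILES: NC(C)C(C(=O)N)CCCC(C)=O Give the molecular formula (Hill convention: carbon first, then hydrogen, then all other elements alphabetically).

Walk through each heavy atom and fill implicit hydrogens from standard valence (C 4, N 3, O 2, S 2, halogen 1):
  atom 1: N, bond orders sum to 1 (valence 3) → 2 H
  atom 2: C, bond orders sum to 3 (valence 4) → 1 H
  atom 3: C, bond orders sum to 1 (valence 4) → 3 H
  atom 4: C, bond orders sum to 3 (valence 4) → 1 H
  atom 5: C, bond orders sum to 4 (valence 4) → 0 H
  atom 6: O, bond orders sum to 2 (valence 2) → 0 H
  atom 7: N, bond orders sum to 1 (valence 3) → 2 H
  atom 8: C, bond orders sum to 2 (valence 4) → 2 H
  atom 9: C, bond orders sum to 2 (valence 4) → 2 H
  atom 10: C, bond orders sum to 2 (valence 4) → 2 H
  atom 11: C, bond orders sum to 4 (valence 4) → 0 H
  atom 12: C, bond orders sum to 1 (valence 4) → 3 H
  atom 13: O, bond orders sum to 2 (valence 2) → 0 H
Totals → C:9, H:18, N:2, O:2.

C9H18N2O2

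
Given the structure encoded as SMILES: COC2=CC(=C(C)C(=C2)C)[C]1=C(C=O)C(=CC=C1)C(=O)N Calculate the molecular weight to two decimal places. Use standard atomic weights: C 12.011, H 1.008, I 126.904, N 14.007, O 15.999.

283.33 g/mol

First, the molecular formula is C17H17NO3 (counting implicit H from valence).
  C: 17 × 12.011 = 204.187
  H: 17 × 1.008 = 17.136
  N: 1 × 14.007 = 14.007
  O: 3 × 15.999 = 47.997
Sum: 17×12.011 + 17×1.008 + 1×14.007 + 3×15.999 = 283.327 → 283.33 g/mol.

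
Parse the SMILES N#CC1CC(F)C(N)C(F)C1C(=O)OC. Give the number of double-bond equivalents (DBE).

Molecular formula: C9H12F2N2O2.
DoU = (2C + 2 + N − H − X) / 2, where X is the halogen count and O/S are ignored.
    = (2·9 + 2 + 2 − 12 − 2) / 2 = 8 / 2 = 4.

4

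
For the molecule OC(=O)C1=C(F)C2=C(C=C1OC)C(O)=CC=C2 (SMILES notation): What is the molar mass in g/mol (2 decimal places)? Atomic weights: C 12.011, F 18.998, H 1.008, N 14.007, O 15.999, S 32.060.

First, the molecular formula is C12H9FO4 (counting implicit H from valence).
  C: 12 × 12.011 = 144.132
  F: 1 × 18.998 = 18.998
  H: 9 × 1.008 = 9.072
  O: 4 × 15.999 = 63.996
Sum: 12×12.011 + 1×18.998 + 9×1.008 + 4×15.999 = 236.198 → 236.20 g/mol.

236.20 g/mol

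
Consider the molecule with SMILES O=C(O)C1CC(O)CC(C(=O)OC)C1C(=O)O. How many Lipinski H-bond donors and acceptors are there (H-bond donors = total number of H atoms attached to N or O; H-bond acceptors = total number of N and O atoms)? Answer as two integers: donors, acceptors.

3, 7

Donors: find every N or O and count the H atoms it carries.
  atom 1 (O): bond orders sum to 2 → 0 H
  atom 3 (O): bond orders sum to 1 → 1 H
  atom 7 (O): bond orders sum to 1 → 1 H
  atom 11 (O): bond orders sum to 2 → 0 H
  atom 12 (O): bond orders sum to 2 → 0 H
  atom 16 (O): bond orders sum to 2 → 0 H
  atom 17 (O): bond orders sum to 1 → 1 H
Lipinski HBD = 3.
Acceptors: N atoms = 0, O atoms = 7 → HBA = 7.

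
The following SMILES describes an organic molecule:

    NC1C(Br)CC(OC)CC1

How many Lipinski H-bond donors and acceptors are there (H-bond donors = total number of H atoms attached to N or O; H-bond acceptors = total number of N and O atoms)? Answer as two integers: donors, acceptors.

Donors: find every N or O and count the H atoms it carries.
  atom 1 (N): bond orders sum to 1 → 2 H
  atom 7 (O): bond orders sum to 2 → 0 H
Lipinski HBD = 2.
Acceptors: N atoms = 1, O atoms = 1 → HBA = 2.

2, 2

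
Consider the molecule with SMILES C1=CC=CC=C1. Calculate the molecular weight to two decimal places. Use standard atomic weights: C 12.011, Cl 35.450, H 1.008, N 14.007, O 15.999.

78.11 g/mol

First, the molecular formula is C6H6 (counting implicit H from valence).
  C: 6 × 12.011 = 72.066
  H: 6 × 1.008 = 6.048
Sum: 6×12.011 + 6×1.008 = 78.114 → 78.11 g/mol.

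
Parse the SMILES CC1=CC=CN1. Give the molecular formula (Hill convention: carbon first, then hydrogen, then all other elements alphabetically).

Walk through each heavy atom and fill implicit hydrogens from standard valence (C 4, N 3, O 2, S 2, halogen 1):
  atom 1: C, bond orders sum to 1 (valence 4) → 3 H
  atom 2: C, bond orders sum to 4 (valence 4) → 0 H
  atom 3: C, bond orders sum to 3 (valence 4) → 1 H
  atom 4: C, bond orders sum to 3 (valence 4) → 1 H
  atom 5: C, bond orders sum to 3 (valence 4) → 1 H
  atom 6: N, bond orders sum to 2 (valence 3) → 1 H
Totals → C:5, H:7, N:1.

C5H7N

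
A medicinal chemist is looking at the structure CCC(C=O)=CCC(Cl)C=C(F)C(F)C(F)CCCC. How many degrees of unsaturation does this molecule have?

3

Degree of unsaturation = (number of rings) + (number of π bonds).
Ring closures in the SMILES: 0.
π bonds: 3 double bonds (each 1 DoU) → 3 DoU from unsaturation.
Total DoU = 0 + 3 = 3.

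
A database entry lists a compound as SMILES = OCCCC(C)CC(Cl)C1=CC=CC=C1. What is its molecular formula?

Walk through each heavy atom and fill implicit hydrogens from standard valence (C 4, N 3, O 2, S 2, halogen 1):
  atom 1: O, bond orders sum to 1 (valence 2) → 1 H
  atom 2: C, bond orders sum to 2 (valence 4) → 2 H
  atom 3: C, bond orders sum to 2 (valence 4) → 2 H
  atom 4: C, bond orders sum to 2 (valence 4) → 2 H
  atom 5: C, bond orders sum to 3 (valence 4) → 1 H
  atom 6: C, bond orders sum to 1 (valence 4) → 3 H
  atom 7: C, bond orders sum to 2 (valence 4) → 2 H
  atom 8: C, bond orders sum to 3 (valence 4) → 1 H
  atom 9: Cl (halogen, monovalent) → 0 H
  atom 10: C, bond orders sum to 4 (valence 4) → 0 H
  atom 11: C, bond orders sum to 3 (valence 4) → 1 H
  atom 12: C, bond orders sum to 3 (valence 4) → 1 H
  atom 13: C, bond orders sum to 3 (valence 4) → 1 H
  atom 14: C, bond orders sum to 3 (valence 4) → 1 H
  atom 15: C, bond orders sum to 3 (valence 4) → 1 H
Totals → C:13, H:19, Cl:1, O:1.

C13H19ClO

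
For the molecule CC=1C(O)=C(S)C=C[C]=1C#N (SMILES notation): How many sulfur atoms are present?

Scan the SMILES for S atoms (remember two-letter symbols like Cl and Br are single atoms).
Sulfur count: 1.

1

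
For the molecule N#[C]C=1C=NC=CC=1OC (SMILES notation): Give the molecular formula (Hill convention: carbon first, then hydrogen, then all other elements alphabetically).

Walk through each heavy atom and fill implicit hydrogens from standard valence (C 4, N 3, O 2, S 2, halogen 1):
  atom 1: N, bond orders sum to 3 (valence 3) → 0 H
  atom 2: C with explicit H count 0
  atom 3: C, bond orders sum to 4 (valence 4) → 0 H
  atom 4: C, bond orders sum to 3 (valence 4) → 1 H
  atom 5: N, bond orders sum to 3 (valence 3) → 0 H
  atom 6: C, bond orders sum to 3 (valence 4) → 1 H
  atom 7: C, bond orders sum to 3 (valence 4) → 1 H
  atom 8: C, bond orders sum to 4 (valence 4) → 0 H
  atom 9: O, bond orders sum to 2 (valence 2) → 0 H
  atom 10: C, bond orders sum to 1 (valence 4) → 3 H
Totals → C:7, H:6, N:2, O:1.
In Hill order: C7H6N2O.

C7H6N2O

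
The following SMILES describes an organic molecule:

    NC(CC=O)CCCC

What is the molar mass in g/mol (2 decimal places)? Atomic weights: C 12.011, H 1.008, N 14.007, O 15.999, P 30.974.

First, the molecular formula is C7H15NO (counting implicit H from valence).
  C: 7 × 12.011 = 84.077
  H: 15 × 1.008 = 15.120
  N: 1 × 14.007 = 14.007
  O: 1 × 15.999 = 15.999
Sum: 7×12.011 + 15×1.008 + 1×14.007 + 1×15.999 = 129.203 → 129.20 g/mol.

129.20 g/mol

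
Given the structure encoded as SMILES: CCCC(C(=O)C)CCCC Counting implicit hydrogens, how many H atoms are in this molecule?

20

Walk through each heavy atom and fill implicit hydrogens from standard valence (C 4, N 3, O 2, S 2, halogen 1):
  atom 1: C, bond orders sum to 1 (valence 4) → 3 H
  atom 2: C, bond orders sum to 2 (valence 4) → 2 H
  atom 3: C, bond orders sum to 2 (valence 4) → 2 H
  atom 4: C, bond orders sum to 3 (valence 4) → 1 H
  atom 5: C, bond orders sum to 4 (valence 4) → 0 H
  atom 6: O, bond orders sum to 2 (valence 2) → 0 H
  atom 7: C, bond orders sum to 1 (valence 4) → 3 H
  atom 8: C, bond orders sum to 2 (valence 4) → 2 H
  atom 9: C, bond orders sum to 2 (valence 4) → 2 H
  atom 10: C, bond orders sum to 2 (valence 4) → 2 H
  atom 11: C, bond orders sum to 1 (valence 4) → 3 H
Total hydrogens: 20.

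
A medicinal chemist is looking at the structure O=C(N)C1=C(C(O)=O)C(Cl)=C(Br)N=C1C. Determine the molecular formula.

Walk through each heavy atom and fill implicit hydrogens from standard valence (C 4, N 3, O 2, S 2, halogen 1):
  atom 1: O, bond orders sum to 2 (valence 2) → 0 H
  atom 2: C, bond orders sum to 4 (valence 4) → 0 H
  atom 3: N, bond orders sum to 1 (valence 3) → 2 H
  atom 4: C, bond orders sum to 4 (valence 4) → 0 H
  atom 5: C, bond orders sum to 4 (valence 4) → 0 H
  atom 6: C, bond orders sum to 4 (valence 4) → 0 H
  atom 7: O, bond orders sum to 1 (valence 2) → 1 H
  atom 8: O, bond orders sum to 2 (valence 2) → 0 H
  atom 9: C, bond orders sum to 4 (valence 4) → 0 H
  atom 10: Cl (halogen, monovalent) → 0 H
  atom 11: C, bond orders sum to 4 (valence 4) → 0 H
  atom 12: Br (halogen, monovalent) → 0 H
  atom 13: N, bond orders sum to 3 (valence 3) → 0 H
  atom 14: C, bond orders sum to 4 (valence 4) → 0 H
  atom 15: C, bond orders sum to 1 (valence 4) → 3 H
Totals → C:8, H:6, Br:1, Cl:1, N:2, O:3.
In Hill order: C8H6BrClN2O3.

C8H6BrClN2O3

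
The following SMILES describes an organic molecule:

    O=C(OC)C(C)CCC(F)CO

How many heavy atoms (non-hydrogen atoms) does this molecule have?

Every atom symbol written in the SMILES (organic subset) is one heavy atom; implicit H are not written.
Heavy atoms by element → C:8, F:1, O:3.
Total: 12.

12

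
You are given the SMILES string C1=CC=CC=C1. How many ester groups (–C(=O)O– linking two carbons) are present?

Scan the SMILES for the ester motif — none present.

0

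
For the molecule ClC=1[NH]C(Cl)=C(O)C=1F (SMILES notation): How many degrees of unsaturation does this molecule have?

Degree of unsaturation = (number of rings) + (number of π bonds).
Ring closures in the SMILES: 1.
π bonds: 2 double bonds (each 1 DoU) → 2 DoU from unsaturation.
Total DoU = 1 + 2 = 3.

3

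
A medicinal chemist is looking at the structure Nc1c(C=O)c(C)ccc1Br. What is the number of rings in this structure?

In SMILES, each pair of matching ring-closure digits denotes one ring-closing bond; the number of such bonds equals the number of independent rings.
Ring-closure bonds here: 1.

1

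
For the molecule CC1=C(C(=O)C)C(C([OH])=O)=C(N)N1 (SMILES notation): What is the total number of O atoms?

3

Scan the SMILES for O atoms (remember two-letter symbols like Cl and Br are single atoms).
Oxygen count: 3.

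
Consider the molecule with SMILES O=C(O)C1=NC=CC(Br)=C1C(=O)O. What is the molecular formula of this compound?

C7H4BrNO4

Walk through each heavy atom and fill implicit hydrogens from standard valence (C 4, N 3, O 2, S 2, halogen 1):
  atom 1: O, bond orders sum to 2 (valence 2) → 0 H
  atom 2: C, bond orders sum to 4 (valence 4) → 0 H
  atom 3: O, bond orders sum to 1 (valence 2) → 1 H
  atom 4: C, bond orders sum to 4 (valence 4) → 0 H
  atom 5: N, bond orders sum to 3 (valence 3) → 0 H
  atom 6: C, bond orders sum to 3 (valence 4) → 1 H
  atom 7: C, bond orders sum to 3 (valence 4) → 1 H
  atom 8: C, bond orders sum to 4 (valence 4) → 0 H
  atom 9: Br (halogen, monovalent) → 0 H
  atom 10: C, bond orders sum to 4 (valence 4) → 0 H
  atom 11: C, bond orders sum to 4 (valence 4) → 0 H
  atom 12: O, bond orders sum to 2 (valence 2) → 0 H
  atom 13: O, bond orders sum to 1 (valence 2) → 1 H
Totals → C:7, H:4, Br:1, N:1, O:4.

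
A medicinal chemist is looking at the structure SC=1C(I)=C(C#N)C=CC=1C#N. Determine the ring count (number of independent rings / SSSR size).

1

In SMILES, each pair of matching ring-closure digits denotes one ring-closing bond; the number of such bonds equals the number of independent rings.
Ring-closure bonds here: 1.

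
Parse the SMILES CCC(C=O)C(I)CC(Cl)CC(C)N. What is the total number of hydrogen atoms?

Walk through each heavy atom and fill implicit hydrogens from standard valence (C 4, N 3, O 2, S 2, halogen 1):
  atom 1: C, bond orders sum to 1 (valence 4) → 3 H
  atom 2: C, bond orders sum to 2 (valence 4) → 2 H
  atom 3: C, bond orders sum to 3 (valence 4) → 1 H
  atom 4: C, bond orders sum to 3 (valence 4) → 1 H
  atom 5: O, bond orders sum to 2 (valence 2) → 0 H
  atom 6: C, bond orders sum to 3 (valence 4) → 1 H
  atom 7: I (halogen, monovalent) → 0 H
  atom 8: C, bond orders sum to 2 (valence 4) → 2 H
  atom 9: C, bond orders sum to 3 (valence 4) → 1 H
  atom 10: Cl (halogen, monovalent) → 0 H
  atom 11: C, bond orders sum to 2 (valence 4) → 2 H
  atom 12: C, bond orders sum to 3 (valence 4) → 1 H
  atom 13: C, bond orders sum to 1 (valence 4) → 3 H
  atom 14: N, bond orders sum to 1 (valence 3) → 2 H
Total hydrogens: 19.

19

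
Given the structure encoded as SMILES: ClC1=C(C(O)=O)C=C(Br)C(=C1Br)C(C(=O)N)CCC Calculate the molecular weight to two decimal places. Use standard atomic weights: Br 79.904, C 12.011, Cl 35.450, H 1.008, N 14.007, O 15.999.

First, the molecular formula is C12H12Br2ClNO3 (counting implicit H from valence).
  Br: 2 × 79.904 = 159.808
  C: 12 × 12.011 = 144.132
  Cl: 1 × 35.450 = 35.450
  H: 12 × 1.008 = 12.096
  N: 1 × 14.007 = 14.007
  O: 3 × 15.999 = 47.997
Sum: 2×79.904 + 12×12.011 + 1×35.450 + 12×1.008 + 1×14.007 + 3×15.999 = 413.490 → 413.49 g/mol.

413.49 g/mol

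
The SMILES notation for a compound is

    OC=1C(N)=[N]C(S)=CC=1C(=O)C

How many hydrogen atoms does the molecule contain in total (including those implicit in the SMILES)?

8

Walk through each heavy atom and fill implicit hydrogens from standard valence (C 4, N 3, O 2, S 2, halogen 1):
  atom 1: O, bond orders sum to 1 (valence 2) → 1 H
  atom 2: C, bond orders sum to 4 (valence 4) → 0 H
  atom 3: C, bond orders sum to 4 (valence 4) → 0 H
  atom 4: N, bond orders sum to 1 (valence 3) → 2 H
  atom 5: N with explicit H count 0
  atom 6: C, bond orders sum to 4 (valence 4) → 0 H
  atom 7: S, bond orders sum to 1 (valence 2) → 1 H
  atom 8: C, bond orders sum to 3 (valence 4) → 1 H
  atom 9: C, bond orders sum to 4 (valence 4) → 0 H
  atom 10: C, bond orders sum to 4 (valence 4) → 0 H
  atom 11: O, bond orders sum to 2 (valence 2) → 0 H
  atom 12: C, bond orders sum to 1 (valence 4) → 3 H
Total hydrogens: 8.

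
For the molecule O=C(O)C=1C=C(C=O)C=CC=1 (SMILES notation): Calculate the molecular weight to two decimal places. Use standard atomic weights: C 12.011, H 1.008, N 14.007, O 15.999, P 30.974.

First, the molecular formula is C8H6O3 (counting implicit H from valence).
  C: 8 × 12.011 = 96.088
  H: 6 × 1.008 = 6.048
  O: 3 × 15.999 = 47.997
Sum: 8×12.011 + 6×1.008 + 3×15.999 = 150.133 → 150.13 g/mol.

150.13 g/mol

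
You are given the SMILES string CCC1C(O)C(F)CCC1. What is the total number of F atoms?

1

Scan the SMILES for F atoms (remember two-letter symbols like Cl and Br are single atoms).
Fluorine count: 1.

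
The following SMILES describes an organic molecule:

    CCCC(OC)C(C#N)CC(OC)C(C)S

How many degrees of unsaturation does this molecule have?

2

Molecular formula: C12H23NO2S.
DoU = (2C + 2 + N − H − X) / 2, where X is the halogen count and O/S are ignored.
    = (2·12 + 2 + 1 − 23 − 0) / 2 = 4 / 2 = 2.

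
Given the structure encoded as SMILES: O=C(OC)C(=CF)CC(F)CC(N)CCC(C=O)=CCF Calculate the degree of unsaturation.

4

Molecular formula: C14H20F3NO3.
DoU = (2C + 2 + N − H − X) / 2, where X is the halogen count and O/S are ignored.
    = (2·14 + 2 + 1 − 20 − 3) / 2 = 8 / 2 = 4.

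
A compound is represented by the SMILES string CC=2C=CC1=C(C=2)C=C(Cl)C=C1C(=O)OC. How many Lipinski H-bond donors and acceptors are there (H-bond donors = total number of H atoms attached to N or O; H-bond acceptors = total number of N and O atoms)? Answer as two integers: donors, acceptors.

0, 2

Donors: find every N or O and count the H atoms it carries.
  atom 14 (O): bond orders sum to 2 → 0 H
  atom 15 (O): bond orders sum to 2 → 0 H
Lipinski HBD = 0.
Acceptors: N atoms = 0, O atoms = 2 → HBA = 2.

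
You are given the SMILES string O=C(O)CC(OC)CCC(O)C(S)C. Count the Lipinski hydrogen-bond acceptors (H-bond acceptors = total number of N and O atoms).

N atoms: 0; O atoms: 4.
Lipinski HBA = 0 + 4 = 4.

4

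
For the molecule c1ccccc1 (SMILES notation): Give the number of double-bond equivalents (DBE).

4

Molecular formula: C6H6.
DoU = (2C + 2 + N − H − X) / 2, where X is the halogen count and O/S are ignored.
    = (2·6 + 2 + 0 − 6 − 0) / 2 = 8 / 2 = 4.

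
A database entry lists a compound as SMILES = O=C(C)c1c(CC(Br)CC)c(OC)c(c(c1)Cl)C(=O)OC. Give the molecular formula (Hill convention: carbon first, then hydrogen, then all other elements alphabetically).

Walk through each heavy atom and fill implicit hydrogens from standard valence (C 4, N 3, O 2, S 2, halogen 1); for lowercase aromatic atoms, an aromatic c carries 1 H when it has two neighbours and 0 H with three, and aromatic n carries 0 H:
  atom 1: O, bond orders sum to 2 (valence 2) → 0 H
  atom 2: C, bond orders sum to 4 (valence 4) → 0 H
  atom 3: C, bond orders sum to 1 (valence 4) → 3 H
  atom 4: aromatic c, 3 neighbours → 0 H
  atom 5: aromatic c, 3 neighbours → 0 H
  atom 6: C, bond orders sum to 2 (valence 4) → 2 H
  atom 7: C, bond orders sum to 3 (valence 4) → 1 H
  atom 8: Br (halogen, monovalent) → 0 H
  atom 9: C, bond orders sum to 2 (valence 4) → 2 H
  atom 10: C, bond orders sum to 1 (valence 4) → 3 H
  atom 11: aromatic c, 3 neighbours → 0 H
  atom 12: O, bond orders sum to 2 (valence 2) → 0 H
  atom 13: C, bond orders sum to 1 (valence 4) → 3 H
  atom 14: aromatic c, 3 neighbours → 0 H
  atom 15: aromatic c, 3 neighbours → 0 H
  atom 16: aromatic c, 2 neighbours → 1 H
  atom 17: Cl (halogen, monovalent) → 0 H
  atom 18: C, bond orders sum to 4 (valence 4) → 0 H
  atom 19: O, bond orders sum to 2 (valence 2) → 0 H
  atom 20: O, bond orders sum to 2 (valence 2) → 0 H
  atom 21: C, bond orders sum to 1 (valence 4) → 3 H
Totals → C:15, H:18, Br:1, Cl:1, O:4.
In Hill order: C15H18BrClO4.

C15H18BrClO4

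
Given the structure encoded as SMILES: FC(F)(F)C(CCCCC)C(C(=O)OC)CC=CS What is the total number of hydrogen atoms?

Walk through each heavy atom and fill implicit hydrogens from standard valence (C 4, N 3, O 2, S 2, halogen 1):
  atom 1: F (halogen, monovalent) → 0 H
  atom 2: C, bond orders sum to 4 (valence 4) → 0 H
  atom 3: F (halogen, monovalent) → 0 H
  atom 4: F (halogen, monovalent) → 0 H
  atom 5: C, bond orders sum to 3 (valence 4) → 1 H
  atom 6: C, bond orders sum to 2 (valence 4) → 2 H
  atom 7: C, bond orders sum to 2 (valence 4) → 2 H
  atom 8: C, bond orders sum to 2 (valence 4) → 2 H
  atom 9: C, bond orders sum to 2 (valence 4) → 2 H
  atom 10: C, bond orders sum to 1 (valence 4) → 3 H
  atom 11: C, bond orders sum to 3 (valence 4) → 1 H
  atom 12: C, bond orders sum to 4 (valence 4) → 0 H
  atom 13: O, bond orders sum to 2 (valence 2) → 0 H
  atom 14: O, bond orders sum to 2 (valence 2) → 0 H
  atom 15: C, bond orders sum to 1 (valence 4) → 3 H
  atom 16: C, bond orders sum to 2 (valence 4) → 2 H
  atom 17: C, bond orders sum to 3 (valence 4) → 1 H
  atom 18: C, bond orders sum to 3 (valence 4) → 1 H
  atom 19: S, bond orders sum to 1 (valence 2) → 1 H
Total hydrogens: 21.

21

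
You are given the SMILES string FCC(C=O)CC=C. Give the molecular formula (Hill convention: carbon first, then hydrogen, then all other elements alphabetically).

Walk through each heavy atom and fill implicit hydrogens from standard valence (C 4, N 3, O 2, S 2, halogen 1):
  atom 1: F (halogen, monovalent) → 0 H
  atom 2: C, bond orders sum to 2 (valence 4) → 2 H
  atom 3: C, bond orders sum to 3 (valence 4) → 1 H
  atom 4: C, bond orders sum to 3 (valence 4) → 1 H
  atom 5: O, bond orders sum to 2 (valence 2) → 0 H
  atom 6: C, bond orders sum to 2 (valence 4) → 2 H
  atom 7: C, bond orders sum to 3 (valence 4) → 1 H
  atom 8: C, bond orders sum to 2 (valence 4) → 2 H
Totals → C:6, H:9, F:1, O:1.
In Hill order: C6H9FO.

C6H9FO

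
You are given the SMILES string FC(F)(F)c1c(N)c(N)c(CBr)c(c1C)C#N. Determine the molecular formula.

C10H9BrF3N3

Walk through each heavy atom and fill implicit hydrogens from standard valence (C 4, N 3, O 2, S 2, halogen 1); for lowercase aromatic atoms, an aromatic c carries 1 H when it has two neighbours and 0 H with three, and aromatic n carries 0 H:
  atom 1: F (halogen, monovalent) → 0 H
  atom 2: C, bond orders sum to 4 (valence 4) → 0 H
  atom 3: F (halogen, monovalent) → 0 H
  atom 4: F (halogen, monovalent) → 0 H
  atom 5: aromatic c, 3 neighbours → 0 H
  atom 6: aromatic c, 3 neighbours → 0 H
  atom 7: N, bond orders sum to 1 (valence 3) → 2 H
  atom 8: aromatic c, 3 neighbours → 0 H
  atom 9: N, bond orders sum to 1 (valence 3) → 2 H
  atom 10: aromatic c, 3 neighbours → 0 H
  atom 11: C, bond orders sum to 2 (valence 4) → 2 H
  atom 12: Br (halogen, monovalent) → 0 H
  atom 13: aromatic c, 3 neighbours → 0 H
  atom 14: aromatic c, 3 neighbours → 0 H
  atom 15: C, bond orders sum to 1 (valence 4) → 3 H
  atom 16: C, bond orders sum to 4 (valence 4) → 0 H
  atom 17: N, bond orders sum to 3 (valence 3) → 0 H
Totals → C:10, H:9, Br:1, F:3, N:3.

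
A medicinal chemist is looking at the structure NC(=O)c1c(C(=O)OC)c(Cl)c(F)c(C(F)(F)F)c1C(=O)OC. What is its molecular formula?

C12H8ClF4NO5

Walk through each heavy atom and fill implicit hydrogens from standard valence (C 4, N 3, O 2, S 2, halogen 1); for lowercase aromatic atoms, an aromatic c carries 1 H when it has two neighbours and 0 H with three, and aromatic n carries 0 H:
  atom 1: N, bond orders sum to 1 (valence 3) → 2 H
  atom 2: C, bond orders sum to 4 (valence 4) → 0 H
  atom 3: O, bond orders sum to 2 (valence 2) → 0 H
  atom 4: aromatic c, 3 neighbours → 0 H
  atom 5: aromatic c, 3 neighbours → 0 H
  atom 6: C, bond orders sum to 4 (valence 4) → 0 H
  atom 7: O, bond orders sum to 2 (valence 2) → 0 H
  atom 8: O, bond orders sum to 2 (valence 2) → 0 H
  atom 9: C, bond orders sum to 1 (valence 4) → 3 H
  atom 10: aromatic c, 3 neighbours → 0 H
  atom 11: Cl (halogen, monovalent) → 0 H
  atom 12: aromatic c, 3 neighbours → 0 H
  atom 13: F (halogen, monovalent) → 0 H
  atom 14: aromatic c, 3 neighbours → 0 H
  atom 15: C, bond orders sum to 4 (valence 4) → 0 H
  atom 16: F (halogen, monovalent) → 0 H
  atom 17: F (halogen, monovalent) → 0 H
  atom 18: F (halogen, monovalent) → 0 H
  atom 19: aromatic c, 3 neighbours → 0 H
  atom 20: C, bond orders sum to 4 (valence 4) → 0 H
  atom 21: O, bond orders sum to 2 (valence 2) → 0 H
  atom 22: O, bond orders sum to 2 (valence 2) → 0 H
  atom 23: C, bond orders sum to 1 (valence 4) → 3 H
Totals → C:12, H:8, Cl:1, F:4, N:1, O:5.
In Hill order: C12H8ClF4NO5.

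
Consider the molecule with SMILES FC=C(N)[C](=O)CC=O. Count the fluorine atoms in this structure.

Scan the SMILES for F atoms (remember two-letter symbols like Cl and Br are single atoms).
Fluorine count: 1.

1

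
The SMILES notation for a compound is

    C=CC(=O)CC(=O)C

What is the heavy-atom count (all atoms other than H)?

8

Every atom symbol written in the SMILES (organic subset) is one heavy atom; implicit H are not written.
Heavy atoms by element → C:6, O:2.
Total: 8.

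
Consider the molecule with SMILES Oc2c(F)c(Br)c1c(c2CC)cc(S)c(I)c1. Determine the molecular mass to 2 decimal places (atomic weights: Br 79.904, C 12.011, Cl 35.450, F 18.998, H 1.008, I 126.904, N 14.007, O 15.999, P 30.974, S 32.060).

427.07 g/mol

First, the molecular formula is C12H9BrFIOS (counting implicit H from valence).
  Br: 1 × 79.904 = 79.904
  C: 12 × 12.011 = 144.132
  F: 1 × 18.998 = 18.998
  H: 9 × 1.008 = 9.072
  I: 1 × 126.904 = 126.904
  O: 1 × 15.999 = 15.999
  S: 1 × 32.060 = 32.060
Sum: 1×79.904 + 12×12.011 + 1×18.998 + 9×1.008 + 1×126.904 + 1×15.999 + 1×32.060 = 427.069 → 427.07 g/mol.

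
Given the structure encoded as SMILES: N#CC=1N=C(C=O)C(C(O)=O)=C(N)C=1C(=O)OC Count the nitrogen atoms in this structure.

Scan the SMILES for N atoms (remember two-letter symbols like Cl and Br are single atoms).
Nitrogen count: 3.

3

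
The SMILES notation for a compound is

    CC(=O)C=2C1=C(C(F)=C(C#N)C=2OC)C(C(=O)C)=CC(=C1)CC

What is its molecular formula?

C18H16FNO3

Walk through each heavy atom and fill implicit hydrogens from standard valence (C 4, N 3, O 2, S 2, halogen 1):
  atom 1: C, bond orders sum to 1 (valence 4) → 3 H
  atom 2: C, bond orders sum to 4 (valence 4) → 0 H
  atom 3: O, bond orders sum to 2 (valence 2) → 0 H
  atom 4: C, bond orders sum to 4 (valence 4) → 0 H
  atom 5: C, bond orders sum to 4 (valence 4) → 0 H
  atom 6: C, bond orders sum to 4 (valence 4) → 0 H
  atom 7: C, bond orders sum to 4 (valence 4) → 0 H
  atom 8: F (halogen, monovalent) → 0 H
  atom 9: C, bond orders sum to 4 (valence 4) → 0 H
  atom 10: C, bond orders sum to 4 (valence 4) → 0 H
  atom 11: N, bond orders sum to 3 (valence 3) → 0 H
  atom 12: C, bond orders sum to 4 (valence 4) → 0 H
  atom 13: O, bond orders sum to 2 (valence 2) → 0 H
  atom 14: C, bond orders sum to 1 (valence 4) → 3 H
  atom 15: C, bond orders sum to 4 (valence 4) → 0 H
  atom 16: C, bond orders sum to 4 (valence 4) → 0 H
  atom 17: O, bond orders sum to 2 (valence 2) → 0 H
  atom 18: C, bond orders sum to 1 (valence 4) → 3 H
  atom 19: C, bond orders sum to 3 (valence 4) → 1 H
  atom 20: C, bond orders sum to 4 (valence 4) → 0 H
  atom 21: C, bond orders sum to 3 (valence 4) → 1 H
  atom 22: C, bond orders sum to 2 (valence 4) → 2 H
  atom 23: C, bond orders sum to 1 (valence 4) → 3 H
Totals → C:18, H:16, F:1, N:1, O:3.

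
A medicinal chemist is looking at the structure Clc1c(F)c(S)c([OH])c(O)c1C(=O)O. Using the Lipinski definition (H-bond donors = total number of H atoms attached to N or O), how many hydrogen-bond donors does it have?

Donors: find every N or O and count the H atoms it carries.
  atom 8 (O): bond orders sum to 1 → 1 H
  atom 10 (O): bond orders sum to 1 → 1 H
  atom 13 (O): bond orders sum to 2 → 0 H
  atom 14 (O): bond orders sum to 1 → 1 H
Lipinski HBD = 3.

3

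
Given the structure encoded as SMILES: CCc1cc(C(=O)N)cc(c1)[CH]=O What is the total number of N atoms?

1

Scan the SMILES for N atoms (remember two-letter symbols like Cl and Br are single atoms).
Nitrogen count: 1.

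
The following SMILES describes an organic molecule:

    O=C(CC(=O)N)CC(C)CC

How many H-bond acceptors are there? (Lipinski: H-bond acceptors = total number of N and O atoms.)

3

N atoms: 1; O atoms: 2.
Lipinski HBA = 1 + 2 = 3.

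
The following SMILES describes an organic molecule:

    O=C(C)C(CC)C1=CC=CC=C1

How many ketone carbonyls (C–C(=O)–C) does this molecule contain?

1

The ketone motif appears at heavy-atom position 2 in the SMILES.
Ketone count: 1.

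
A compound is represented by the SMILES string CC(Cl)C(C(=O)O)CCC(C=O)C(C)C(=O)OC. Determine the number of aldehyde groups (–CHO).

The aldehyde motif appears at heavy-atom position 11 in the SMILES.
Other groups present: 1 carboxylic acid, 1 ester.
Aldehyde count: 1.

1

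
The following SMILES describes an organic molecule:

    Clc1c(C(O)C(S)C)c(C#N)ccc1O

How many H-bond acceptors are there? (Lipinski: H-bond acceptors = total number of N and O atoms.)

N atoms: 1; O atoms: 2.
Lipinski HBA = 1 + 2 = 3.

3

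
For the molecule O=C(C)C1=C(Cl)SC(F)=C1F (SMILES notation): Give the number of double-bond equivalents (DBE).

Degree of unsaturation = (number of rings) + (number of π bonds).
Ring closures in the SMILES: 1.
π bonds: 3 double bonds (each 1 DoU) → 3 DoU from unsaturation.
Total DoU = 1 + 3 = 4.

4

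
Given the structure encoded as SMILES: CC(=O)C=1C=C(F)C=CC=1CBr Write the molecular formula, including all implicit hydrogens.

Walk through each heavy atom and fill implicit hydrogens from standard valence (C 4, N 3, O 2, S 2, halogen 1):
  atom 1: C, bond orders sum to 1 (valence 4) → 3 H
  atom 2: C, bond orders sum to 4 (valence 4) → 0 H
  atom 3: O, bond orders sum to 2 (valence 2) → 0 H
  atom 4: C, bond orders sum to 4 (valence 4) → 0 H
  atom 5: C, bond orders sum to 3 (valence 4) → 1 H
  atom 6: C, bond orders sum to 4 (valence 4) → 0 H
  atom 7: F (halogen, monovalent) → 0 H
  atom 8: C, bond orders sum to 3 (valence 4) → 1 H
  atom 9: C, bond orders sum to 3 (valence 4) → 1 H
  atom 10: C, bond orders sum to 4 (valence 4) → 0 H
  atom 11: C, bond orders sum to 2 (valence 4) → 2 H
  atom 12: Br (halogen, monovalent) → 0 H
Totals → C:9, H:8, Br:1, F:1, O:1.
In Hill order: C9H8BrFO.

C9H8BrFO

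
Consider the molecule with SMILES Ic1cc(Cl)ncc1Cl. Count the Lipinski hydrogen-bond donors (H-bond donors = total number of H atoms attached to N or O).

0

Donors: find every N or O and count the H atoms it carries.
  atom 6 (N): bond orders sum to 3 → 0 H
Lipinski HBD = 0.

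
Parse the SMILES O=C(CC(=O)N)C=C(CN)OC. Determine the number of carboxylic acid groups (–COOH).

Scan the SMILES for the carboxylic acid motif — none present.
Groups that are present: 1 alkene, 1 amide, 1 ether, 1 ketone, 1 primary amine.

0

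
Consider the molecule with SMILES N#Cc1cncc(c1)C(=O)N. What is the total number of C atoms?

Count every carbon token in the SMILES (each C, including those in ring-closure positions and inside branches).
Carbon count: 7.

7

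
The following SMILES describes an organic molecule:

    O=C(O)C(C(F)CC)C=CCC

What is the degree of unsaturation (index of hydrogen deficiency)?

2

Degree of unsaturation = (number of rings) + (number of π bonds).
Ring closures in the SMILES: 0.
π bonds: 2 double bonds (each 1 DoU) → 2 DoU from unsaturation.
Total DoU = 0 + 2 = 2.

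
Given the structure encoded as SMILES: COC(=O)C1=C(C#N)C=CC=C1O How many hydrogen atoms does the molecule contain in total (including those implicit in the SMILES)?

Walk through each heavy atom and fill implicit hydrogens from standard valence (C 4, N 3, O 2, S 2, halogen 1):
  atom 1: C, bond orders sum to 1 (valence 4) → 3 H
  atom 2: O, bond orders sum to 2 (valence 2) → 0 H
  atom 3: C, bond orders sum to 4 (valence 4) → 0 H
  atom 4: O, bond orders sum to 2 (valence 2) → 0 H
  atom 5: C, bond orders sum to 4 (valence 4) → 0 H
  atom 6: C, bond orders sum to 4 (valence 4) → 0 H
  atom 7: C, bond orders sum to 4 (valence 4) → 0 H
  atom 8: N, bond orders sum to 3 (valence 3) → 0 H
  atom 9: C, bond orders sum to 3 (valence 4) → 1 H
  atom 10: C, bond orders sum to 3 (valence 4) → 1 H
  atom 11: C, bond orders sum to 3 (valence 4) → 1 H
  atom 12: C, bond orders sum to 4 (valence 4) → 0 H
  atom 13: O, bond orders sum to 1 (valence 2) → 1 H
Total hydrogens: 7.

7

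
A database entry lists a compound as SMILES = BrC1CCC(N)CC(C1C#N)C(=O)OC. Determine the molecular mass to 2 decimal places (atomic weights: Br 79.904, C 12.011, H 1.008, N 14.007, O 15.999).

275.15 g/mol

First, the molecular formula is C10H15BrN2O2 (counting implicit H from valence).
  Br: 1 × 79.904 = 79.904
  C: 10 × 12.011 = 120.110
  H: 15 × 1.008 = 15.120
  N: 2 × 14.007 = 28.014
  O: 2 × 15.999 = 31.998
Sum: 1×79.904 + 10×12.011 + 15×1.008 + 2×14.007 + 2×15.999 = 275.146 → 275.15 g/mol.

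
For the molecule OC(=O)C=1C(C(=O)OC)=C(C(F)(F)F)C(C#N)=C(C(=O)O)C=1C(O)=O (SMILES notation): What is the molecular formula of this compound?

C13H6F3NO8

Walk through each heavy atom and fill implicit hydrogens from standard valence (C 4, N 3, O 2, S 2, halogen 1):
  atom 1: O, bond orders sum to 1 (valence 2) → 1 H
  atom 2: C, bond orders sum to 4 (valence 4) → 0 H
  atom 3: O, bond orders sum to 2 (valence 2) → 0 H
  atom 4: C, bond orders sum to 4 (valence 4) → 0 H
  atom 5: C, bond orders sum to 4 (valence 4) → 0 H
  atom 6: C, bond orders sum to 4 (valence 4) → 0 H
  atom 7: O, bond orders sum to 2 (valence 2) → 0 H
  atom 8: O, bond orders sum to 2 (valence 2) → 0 H
  atom 9: C, bond orders sum to 1 (valence 4) → 3 H
  atom 10: C, bond orders sum to 4 (valence 4) → 0 H
  atom 11: C, bond orders sum to 4 (valence 4) → 0 H
  atom 12: F (halogen, monovalent) → 0 H
  atom 13: F (halogen, monovalent) → 0 H
  atom 14: F (halogen, monovalent) → 0 H
  atom 15: C, bond orders sum to 4 (valence 4) → 0 H
  atom 16: C, bond orders sum to 4 (valence 4) → 0 H
  atom 17: N, bond orders sum to 3 (valence 3) → 0 H
  atom 18: C, bond orders sum to 4 (valence 4) → 0 H
  atom 19: C, bond orders sum to 4 (valence 4) → 0 H
  atom 20: O, bond orders sum to 2 (valence 2) → 0 H
  atom 21: O, bond orders sum to 1 (valence 2) → 1 H
  atom 22: C, bond orders sum to 4 (valence 4) → 0 H
  atom 23: C, bond orders sum to 4 (valence 4) → 0 H
  atom 24: O, bond orders sum to 1 (valence 2) → 1 H
  atom 25: O, bond orders sum to 2 (valence 2) → 0 H
Totals → C:13, H:6, F:3, N:1, O:8.
In Hill order: C13H6F3NO8.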